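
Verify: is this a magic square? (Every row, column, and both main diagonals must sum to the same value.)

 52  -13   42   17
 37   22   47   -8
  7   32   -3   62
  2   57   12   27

Row 1: 52 + (-13) + 42 + 17 = 98.
Row 2: 37 + 22 + 47 + (-8) = 98.
Row 3: 7 + 32 + (-3) + 62 = 98.
Row 4: 2 + 57 + 12 + 27 = 98.
Column 1: 52 + 37 + 7 + 2 = 98.
Column 2: -13 + 22 + 32 + 57 = 98.
Column 3: 42 + 47 + (-3) + 12 = 98.
Column 4: 17 + (-8) + 62 + 27 = 98.
Main diagonal: 52 + 22 + (-3) + 27 = 98.
Anti-diagonal: 17 + 47 + 32 + 2 = 98.
All lines sum to 98.

Yes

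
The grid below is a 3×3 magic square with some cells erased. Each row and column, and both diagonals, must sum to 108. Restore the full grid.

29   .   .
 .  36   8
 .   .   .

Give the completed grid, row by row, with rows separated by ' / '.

Row 2 must total 108; the given cells sum to 44, so (2,1) = 64.
Column 1 needs 108; the known cells sum to 93, so (3,1) = 15.
Main diagonal must total 108; the given cells sum to 65, so (3,3) = 43.
Anti-diagonal must total 108; the given cells sum to 51, so (1,3) = 57.
The remaining cell in row 1 is (1,2) = 108 − 86 = 22.
Row 3 must total 108; the given cells sum to 58, so (3,2) = 50.

29 22 57 / 64 36 8 / 15 50 43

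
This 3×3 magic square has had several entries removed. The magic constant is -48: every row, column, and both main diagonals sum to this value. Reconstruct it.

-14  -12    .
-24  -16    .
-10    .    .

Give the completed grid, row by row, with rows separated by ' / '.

The remaining cell in row 1 is (1,3) = -48 − (-26) = -22.
Row 2 needs -48; the known cells sum to -40, so (2,3) = -8.
The remaining cell in column 2 is (3,2) = -48 − (-28) = -20.
Column 3 needs -48; the known cells sum to -30, so (3,3) = -18.

-14 -12 -22 / -24 -16 -8 / -10 -20 -18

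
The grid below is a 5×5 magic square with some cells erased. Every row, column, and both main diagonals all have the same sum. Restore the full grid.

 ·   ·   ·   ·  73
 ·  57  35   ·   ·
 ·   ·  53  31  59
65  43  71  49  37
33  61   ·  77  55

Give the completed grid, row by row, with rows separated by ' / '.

Row 4 is already complete: 65 + 43 + 71 + 49 + 37 = 265, so that is the magic constant.
The remaining cell in row 5 is (5,3) = 265 − 226 = 39.
Column 3 must total 265; the given cells sum to 198, so (1,3) = 67.
The remaining cell in column 5 is (2,5) = 265 − 224 = 41.
Main diagonal needs 265; the known cells sum to 214, so (1,1) = 51.
The remaining cell in anti-diagonal is (2,4) = 265 − 202 = 63.
Row 2 needs 265; the known cells sum to 196, so (2,1) = 69.
The remaining cell in column 1 is (3,1) = 265 − 218 = 47.
Column 4 must total 265; the given cells sum to 220, so (1,4) = 45.
From row 1, 265 − (51 + 67 + 45 + 73) gives (1,2) = 29.
The remaining cell in row 3 is (3,2) = 265 − 190 = 75.

51 29 67 45 73 / 69 57 35 63 41 / 47 75 53 31 59 / 65 43 71 49 37 / 33 61 39 77 55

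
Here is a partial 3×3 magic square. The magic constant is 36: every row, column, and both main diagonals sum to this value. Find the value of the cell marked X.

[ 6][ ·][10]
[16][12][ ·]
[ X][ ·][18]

Row 1 needs 36; the known cells sum to 16, so (1,2) = 20.
Row 2 needs 36; the known cells sum to 28, so (2,3) = 8.
Column 1 must total 36; the given cells sum to 22, so (3,1) = 14.

14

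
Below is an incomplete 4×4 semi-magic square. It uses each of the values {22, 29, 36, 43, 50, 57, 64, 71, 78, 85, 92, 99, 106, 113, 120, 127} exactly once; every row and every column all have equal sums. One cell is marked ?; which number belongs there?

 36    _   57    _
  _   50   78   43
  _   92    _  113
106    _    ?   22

99

The 16 entries sum to 1192, so each line sums to 1192/4 = 298.
Using row 2: 50 + 78 + 43 + ? → (2,1) = 298 − 171 = 127.
From column 1, 298 − (36 + 127 + 106) gives (3,1) = 29.
Column 4: 43 + 113 + 22 + ? = 298, so (1,4) = 120.
Row 1: 36 + 57 + 120 + ? = 298, so (1,2) = 85.
Row 3: 29 + 92 + 113 + ? = 298, so (3,3) = 64.
Using column 2: 85 + 50 + 92 + ? → (4,2) = 298 − 227 = 71.
Column 3 needs 298; the known cells sum to 199, so (4,3) = 99.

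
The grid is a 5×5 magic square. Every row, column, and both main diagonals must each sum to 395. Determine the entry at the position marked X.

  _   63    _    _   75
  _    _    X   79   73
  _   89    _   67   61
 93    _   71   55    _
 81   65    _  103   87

Row 5 needs 395; the known cells sum to 336, so (5,3) = 59.
Column 4 needs 395; the known cells sum to 304, so (1,4) = 91.
Column 5 must total 395; the given cells sum to 296, so (4,5) = 99.
Row 4: 93 + 71 + 55 + 99 + ? = 395, so (4,2) = 77.
Using column 2: 63 + 89 + 77 + 65 + ? → (2,2) = 395 − 294 = 101.
Anti-diagonal must total 395; the given cells sum to 312, so (3,3) = 83.
The remaining cell in row 3 is (3,1) = 395 − 300 = 95.
Main diagonal needs 395; the known cells sum to 326, so (1,1) = 69.
Row 1 needs 395; the known cells sum to 298, so (1,3) = 97.
Column 1: 69 + 95 + 93 + 81 + ? = 395, so (2,1) = 57.
Column 3 needs 395; the known cells sum to 310, so (2,3) = 85.

85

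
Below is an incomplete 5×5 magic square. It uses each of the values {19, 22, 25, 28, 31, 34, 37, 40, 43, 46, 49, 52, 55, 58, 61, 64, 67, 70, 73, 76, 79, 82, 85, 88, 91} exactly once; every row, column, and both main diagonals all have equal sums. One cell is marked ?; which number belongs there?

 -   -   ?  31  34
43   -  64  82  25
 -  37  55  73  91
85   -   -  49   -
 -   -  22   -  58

The 25 entries sum to 1375, so each line sums to 1375/5 = 275.
Row 2 needs 275; the known cells sum to 214, so (2,2) = 61.
Row 3 must total 275; the given cells sum to 256, so (3,1) = 19.
Using column 4: 31 + 82 + 73 + 49 + ? → (5,4) = 275 − 235 = 40.
Column 5: 34 + 25 + 91 + 58 + ? = 275, so (4,5) = 67.
Main diagonal needs 275; the known cells sum to 223, so (1,1) = 52.
Using column 1: 52 + 43 + 19 + 85 + ? → (5,1) = 275 − 199 = 76.
Anti-diagonal must total 275; the given cells sum to 247, so (4,2) = 28.
Row 4 must total 275; the given cells sum to 229, so (4,3) = 46.
Row 5 must total 275; the given cells sum to 196, so (5,2) = 79.
Using column 2: 61 + 37 + 28 + 79 + ? → (1,2) = 275 − 205 = 70.
From column 3, 275 − (64 + 55 + 46 + 22) gives (1,3) = 88.

88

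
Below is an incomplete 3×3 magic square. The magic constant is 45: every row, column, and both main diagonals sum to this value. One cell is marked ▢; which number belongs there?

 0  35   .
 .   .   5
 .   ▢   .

Row 1 needs 45; the known cells sum to 35, so (1,3) = 10.
Column 3: 10 + 5 + ? = 45, so (3,3) = 30.
Main diagonal: 0 + 30 + ? = 45, so (2,2) = 15.
The remaining cell in anti-diagonal is (3,1) = 45 − 25 = 20.
From row 2, 45 − (15 + 5) gives (2,1) = 25.
Row 3 needs 45; the known cells sum to 50, so (3,2) = -5.

-5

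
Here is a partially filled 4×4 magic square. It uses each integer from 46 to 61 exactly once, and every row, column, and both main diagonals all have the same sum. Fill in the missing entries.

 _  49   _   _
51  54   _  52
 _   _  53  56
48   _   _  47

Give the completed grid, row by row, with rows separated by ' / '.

The entries are 46 through 61, which sum to 856, so each line sums to 856/4 = 214.
Row 2: 51 + 54 + 52 + ? = 214, so (2,3) = 57.
Column 4: 52 + 56 + 47 + ? = 214, so (1,4) = 59.
Main diagonal needs 214; the known cells sum to 154, so (1,1) = 60.
Anti-diagonal must total 214; the given cells sum to 164, so (3,2) = 50.
From row 1, 214 − (60 + 49 + 59) gives (1,3) = 46.
Using row 3: 50 + 53 + 56 + ? → (3,1) = 214 − 159 = 55.
Column 2 needs 214; the known cells sum to 153, so (4,2) = 61.
Column 3: 46 + 57 + 53 + ? = 214, so (4,3) = 58.

60 49 46 59 / 51 54 57 52 / 55 50 53 56 / 48 61 58 47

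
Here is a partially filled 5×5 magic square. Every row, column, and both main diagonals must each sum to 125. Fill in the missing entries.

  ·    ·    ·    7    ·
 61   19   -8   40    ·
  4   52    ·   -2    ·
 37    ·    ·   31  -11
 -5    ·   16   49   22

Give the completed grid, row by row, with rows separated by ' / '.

From row 2, 125 − (61 + 19 + (-8) + 40) gives (2,5) = 13.
Row 5: -5 + 16 + 49 + 22 + ? = 125, so (5,2) = 43.
Using column 1: 61 + 4 + 37 + (-5) + ? → (1,1) = 125 − 97 = 28.
Main diagonal must total 125; the given cells sum to 100, so (3,3) = 25.
Row 3 needs 125; the known cells sum to 79, so (3,5) = 46.
Using column 5: 13 + 46 + (-11) + 22 + ? → (1,5) = 125 − 70 = 55.
The remaining cell in anti-diagonal is (4,2) = 125 − 115 = 10.
Row 4 must total 125; the given cells sum to 67, so (4,3) = 58.
The remaining cell in column 2 is (1,2) = 125 − 124 = 1.
Column 3 must total 125; the given cells sum to 91, so (1,3) = 34.

28 1 34 7 55 / 61 19 -8 40 13 / 4 52 25 -2 46 / 37 10 58 31 -11 / -5 43 16 49 22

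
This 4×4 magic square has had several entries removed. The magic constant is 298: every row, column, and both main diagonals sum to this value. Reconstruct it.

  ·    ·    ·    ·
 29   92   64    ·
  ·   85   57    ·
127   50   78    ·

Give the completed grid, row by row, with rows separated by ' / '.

106 71 99 22 / 29 92 64 113 / 36 85 57 120 / 127 50 78 43

Row 2: 29 + 92 + 64 + ? = 298, so (2,4) = 113.
Row 4 must total 298; the given cells sum to 255, so (4,4) = 43.
From column 2, 298 − (92 + 85 + 50) gives (1,2) = 71.
From column 3, 298 − (64 + 57 + 78) gives (1,3) = 99.
From main diagonal, 298 − (92 + 57 + 43) gives (1,1) = 106.
Using anti-diagonal: 64 + 85 + 127 + ? → (1,4) = 298 − 276 = 22.
Column 1: 106 + 29 + 127 + ? = 298, so (3,1) = 36.
Using column 4: 22 + 113 + 43 + ? → (3,4) = 298 − 178 = 120.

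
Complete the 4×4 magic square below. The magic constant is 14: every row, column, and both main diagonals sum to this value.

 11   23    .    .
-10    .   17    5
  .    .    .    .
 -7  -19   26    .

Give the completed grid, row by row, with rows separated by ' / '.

11 23 -16 -4 / -10 2 17 5 / 20 8 -13 -1 / -7 -19 26 14

Row 2 must total 14; the given cells sum to 12, so (2,2) = 2.
From row 4, 14 − (-7 + (-19) + 26) gives (4,4) = 14.
Column 1 must total 14; the given cells sum to -6, so (3,1) = 20.
Column 2: 23 + 2 + (-19) + ? = 14, so (3,2) = 8.
Main diagonal needs 14; the known cells sum to 27, so (3,3) = -13.
Anti-diagonal: 17 + 8 + (-7) + ? = 14, so (1,4) = -4.
The remaining cell in row 1 is (1,3) = 14 − 30 = -16.
The remaining cell in row 3 is (3,4) = 14 − 15 = -1.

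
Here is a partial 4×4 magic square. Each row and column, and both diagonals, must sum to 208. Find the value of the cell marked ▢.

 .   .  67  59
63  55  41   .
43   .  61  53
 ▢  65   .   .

57

Using row 2: 63 + 55 + 41 + ? → (2,4) = 208 − 159 = 49.
Row 3: 43 + 61 + 53 + ? = 208, so (3,2) = 51.
From column 2, 208 − (55 + 51 + 65) gives (1,2) = 37.
Column 3 must total 208; the given cells sum to 169, so (4,3) = 39.
Using column 4: 59 + 49 + 53 + ? → (4,4) = 208 − 161 = 47.
Main diagonal must total 208; the given cells sum to 163, so (1,1) = 45.
Anti-diagonal: 59 + 41 + 51 + ? = 208, so (4,1) = 57.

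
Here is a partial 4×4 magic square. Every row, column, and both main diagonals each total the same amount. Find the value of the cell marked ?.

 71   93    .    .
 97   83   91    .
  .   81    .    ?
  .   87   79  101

75

Column 2 is complete and sums to 344; that is the magic constant.
Row 2 must total 344; the given cells sum to 271, so (2,4) = 73.
Row 4 needs 344; the known cells sum to 267, so (4,1) = 77.
Column 1: 71 + 97 + 77 + ? = 344, so (3,1) = 99.
Main diagonal must total 344; the given cells sum to 255, so (3,3) = 89.
Using anti-diagonal: 91 + 81 + 77 + ? → (1,4) = 344 − 249 = 95.
Row 1: 71 + 93 + 95 + ? = 344, so (1,3) = 85.
The remaining cell in row 3 is (3,4) = 344 − 269 = 75.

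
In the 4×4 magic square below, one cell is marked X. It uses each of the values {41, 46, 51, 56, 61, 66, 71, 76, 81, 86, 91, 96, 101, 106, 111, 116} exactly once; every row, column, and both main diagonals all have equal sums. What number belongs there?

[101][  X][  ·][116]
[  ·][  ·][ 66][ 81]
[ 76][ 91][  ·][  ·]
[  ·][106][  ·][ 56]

The 16 entries sum to 1256, so each line sums to 1256/4 = 314.
From column 4, 314 − (116 + 81 + 56) gives (3,4) = 61.
Using anti-diagonal: 116 + 66 + 91 + ? → (4,1) = 314 − 273 = 41.
Row 3: 76 + 91 + 61 + ? = 314, so (3,3) = 86.
Row 4 must total 314; the given cells sum to 203, so (4,3) = 111.
Column 1 must total 314; the given cells sum to 218, so (2,1) = 96.
Column 3: 66 + 86 + 111 + ? = 314, so (1,3) = 51.
Using main diagonal: 101 + 86 + 56 + ? → (2,2) = 314 − 243 = 71.
The remaining cell in row 1 is (1,2) = 314 − 268 = 46.

46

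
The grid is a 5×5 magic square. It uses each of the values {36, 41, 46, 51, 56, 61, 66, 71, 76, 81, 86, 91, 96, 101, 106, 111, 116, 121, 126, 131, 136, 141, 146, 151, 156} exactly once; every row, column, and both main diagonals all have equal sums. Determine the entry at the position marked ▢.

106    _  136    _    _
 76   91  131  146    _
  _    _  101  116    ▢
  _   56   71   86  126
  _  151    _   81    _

The 25 entries sum to 2400, so each line sums to 2400/5 = 480.
From row 2, 480 − (76 + 91 + 131 + 146) gives (2,5) = 36.
The remaining cell in row 4 is (4,1) = 480 − 339 = 141.
Column 3 must total 480; the given cells sum to 439, so (5,3) = 41.
The remaining cell in column 4 is (1,4) = 480 − 429 = 51.
Using main diagonal: 106 + 91 + 101 + 86 + ? → (5,5) = 480 − 384 = 96.
From row 5, 480 − (151 + 41 + 81 + 96) gives (5,1) = 111.
Column 1: 106 + 76 + 141 + 111 + ? = 480, so (3,1) = 46.
The remaining cell in anti-diagonal is (1,5) = 480 − 414 = 66.
Row 1 needs 480; the known cells sum to 359, so (1,2) = 121.
Column 2: 121 + 91 + 56 + 151 + ? = 480, so (3,2) = 61.
From column 5, 480 − (66 + 36 + 126 + 96) gives (3,5) = 156.

156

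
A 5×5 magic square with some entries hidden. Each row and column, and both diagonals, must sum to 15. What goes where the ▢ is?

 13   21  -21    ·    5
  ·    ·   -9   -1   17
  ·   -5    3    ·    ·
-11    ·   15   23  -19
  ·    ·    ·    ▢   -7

-15

Using row 1: 13 + 21 + (-21) + 5 + ? → (1,4) = 15 − 18 = -3.
Row 4: -11 + 15 + 23 + (-19) + ? = 15, so (4,2) = 7.
Column 3 must total 15; the given cells sum to -12, so (5,3) = 27.
Column 5 needs 15; the known cells sum to -4, so (3,5) = 19.
Main diagonal must total 15; the given cells sum to 32, so (2,2) = -17.
From anti-diagonal, 15 − (5 + (-1) + 3 + 7) gives (5,1) = 1.
The remaining cell in row 2 is (2,1) = 15 − (-10) = 25.
The remaining cell in column 1 is (3,1) = 15 − 28 = -13.
Using column 2: 21 + (-17) + (-5) + 7 + ? → (5,2) = 15 − 6 = 9.
Row 3 must total 15; the given cells sum to 4, so (3,4) = 11.
From row 5, 15 − (1 + 9 + 27 + (-7)) gives (5,4) = -15.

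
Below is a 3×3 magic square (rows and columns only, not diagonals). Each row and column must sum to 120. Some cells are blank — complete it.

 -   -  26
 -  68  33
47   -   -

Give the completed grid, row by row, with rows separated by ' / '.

54 40 26 / 19 68 33 / 47 12 61

Row 2 needs 120; the known cells sum to 101, so (2,1) = 19.
From column 1, 120 − (19 + 47) gives (1,1) = 54.
Column 3 needs 120; the known cells sum to 59, so (3,3) = 61.
Row 1 must total 120; the given cells sum to 80, so (1,2) = 40.
Using row 3: 47 + 61 + ? → (3,2) = 120 − 108 = 12.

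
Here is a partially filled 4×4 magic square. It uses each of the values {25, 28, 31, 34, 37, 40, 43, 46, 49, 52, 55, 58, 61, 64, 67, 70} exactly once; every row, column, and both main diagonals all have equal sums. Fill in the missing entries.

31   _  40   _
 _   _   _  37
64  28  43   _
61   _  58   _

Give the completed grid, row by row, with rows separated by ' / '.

31 67 40 52 / 34 70 49 37 / 64 28 43 55 / 61 25 58 46

The 16 entries sum to 760, so each line sums to 760/4 = 190.
The remaining cell in row 3 is (3,4) = 190 − 135 = 55.
Column 1 must total 190; the given cells sum to 156, so (2,1) = 34.
Column 3 must total 190; the given cells sum to 141, so (2,3) = 49.
Anti-diagonal needs 190; the known cells sum to 138, so (1,4) = 52.
The remaining cell in row 1 is (1,2) = 190 − 123 = 67.
Row 2: 34 + 49 + 37 + ? = 190, so (2,2) = 70.
Column 2: 67 + 70 + 28 + ? = 190, so (4,2) = 25.
Column 4 needs 190; the known cells sum to 144, so (4,4) = 46.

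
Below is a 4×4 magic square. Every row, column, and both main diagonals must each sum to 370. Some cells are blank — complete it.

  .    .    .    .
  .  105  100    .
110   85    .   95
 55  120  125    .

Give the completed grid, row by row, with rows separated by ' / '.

115 60 65 130 / 90 105 100 75 / 110 85 80 95 / 55 120 125 70

From row 3, 370 − (110 + 85 + 95) gives (3,3) = 80.
Row 4: 55 + 120 + 125 + ? = 370, so (4,4) = 70.
From column 2, 370 − (105 + 85 + 120) gives (1,2) = 60.
From column 3, 370 − (100 + 80 + 125) gives (1,3) = 65.
Main diagonal: 105 + 80 + 70 + ? = 370, so (1,1) = 115.
Anti-diagonal must total 370; the given cells sum to 240, so (1,4) = 130.
Column 1 must total 370; the given cells sum to 280, so (2,1) = 90.
Column 4: 130 + 95 + 70 + ? = 370, so (2,4) = 75.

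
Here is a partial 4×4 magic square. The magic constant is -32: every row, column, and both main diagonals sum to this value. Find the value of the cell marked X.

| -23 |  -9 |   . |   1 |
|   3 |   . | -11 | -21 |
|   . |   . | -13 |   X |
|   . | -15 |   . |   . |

Row 1 must total -32; the given cells sum to -31, so (1,3) = -1.
The remaining cell in row 2 is (2,2) = -32 − (-29) = -3.
Column 2: -9 + (-3) + (-15) + ? = -32, so (3,2) = -5.
Using column 3: -1 + (-11) + (-13) + ? → (4,3) = -32 − (-25) = -7.
The remaining cell in main diagonal is (4,4) = -32 − (-39) = 7.
Anti-diagonal needs -32; the known cells sum to -15, so (4,1) = -17.
Column 1: -23 + 3 + (-17) + ? = -32, so (3,1) = 5.
Column 4 must total -32; the given cells sum to -13, so (3,4) = -19.

-19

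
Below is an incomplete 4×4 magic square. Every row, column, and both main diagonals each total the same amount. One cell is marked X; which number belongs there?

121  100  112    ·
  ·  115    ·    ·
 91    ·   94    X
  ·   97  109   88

Main diagonal is complete and sums to 418; that is the magic constant.
The remaining cell in row 1 is (1,4) = 418 − 333 = 85.
From row 4, 418 − (97 + 109 + 88) gives (4,1) = 124.
Column 1 needs 418; the known cells sum to 336, so (2,1) = 82.
Using column 2: 100 + 115 + 97 + ? → (3,2) = 418 − 312 = 106.
From column 3, 418 − (112 + 94 + 109) gives (2,3) = 103.
From row 2, 418 − (82 + 115 + 103) gives (2,4) = 118.
The remaining cell in row 3 is (3,4) = 418 − 291 = 127.

127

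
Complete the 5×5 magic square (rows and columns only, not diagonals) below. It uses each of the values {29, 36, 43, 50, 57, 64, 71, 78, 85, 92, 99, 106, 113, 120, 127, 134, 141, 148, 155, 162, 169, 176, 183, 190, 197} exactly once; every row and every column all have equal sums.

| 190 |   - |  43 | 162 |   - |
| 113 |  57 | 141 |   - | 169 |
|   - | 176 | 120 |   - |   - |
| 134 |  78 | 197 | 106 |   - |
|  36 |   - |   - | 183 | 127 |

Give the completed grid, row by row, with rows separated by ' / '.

The 25 entries sum to 2825, so each line sums to 2825/5 = 565.
Using row 2: 113 + 57 + 141 + 169 + ? → (2,4) = 565 − 480 = 85.
Row 4 needs 565; the known cells sum to 515, so (4,5) = 50.
Column 1: 190 + 113 + 134 + 36 + ? = 565, so (3,1) = 92.
Column 3 needs 565; the known cells sum to 501, so (5,3) = 64.
From column 4, 565 − (162 + 85 + 106 + 183) gives (3,4) = 29.
The remaining cell in row 3 is (3,5) = 565 − 417 = 148.
Row 5 must total 565; the given cells sum to 410, so (5,2) = 155.
Column 2 needs 565; the known cells sum to 466, so (1,2) = 99.
Column 5: 169 + 148 + 50 + 127 + ? = 565, so (1,5) = 71.

190 99 43 162 71 / 113 57 141 85 169 / 92 176 120 29 148 / 134 78 197 106 50 / 36 155 64 183 127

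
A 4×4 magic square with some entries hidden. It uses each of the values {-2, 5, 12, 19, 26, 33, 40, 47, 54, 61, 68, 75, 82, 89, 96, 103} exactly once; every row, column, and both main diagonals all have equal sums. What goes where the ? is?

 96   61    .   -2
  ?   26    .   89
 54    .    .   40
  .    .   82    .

The 16 entries sum to 808, so each line sums to 808/4 = 202.
Row 1 needs 202; the known cells sum to 155, so (1,3) = 47.
Column 4 needs 202; the known cells sum to 127, so (4,4) = 75.
Using main diagonal: 96 + 26 + 75 + ? → (3,3) = 202 − 197 = 5.
Row 3 needs 202; the known cells sum to 99, so (3,2) = 103.
Column 2 must total 202; the given cells sum to 190, so (4,2) = 12.
Column 3 must total 202; the given cells sum to 134, so (2,3) = 68.
Anti-diagonal must total 202; the given cells sum to 169, so (4,1) = 33.
From row 2, 202 − (26 + 68 + 89) gives (2,1) = 19.

19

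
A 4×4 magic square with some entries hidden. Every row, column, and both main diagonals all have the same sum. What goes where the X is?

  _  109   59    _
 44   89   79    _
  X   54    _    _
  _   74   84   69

119

Column 2 is complete and sums to 326; that is the magic constant.
Row 2: 44 + 89 + 79 + ? = 326, so (2,4) = 114.
Row 4 must total 326; the given cells sum to 227, so (4,1) = 99.
Using column 3: 59 + 79 + 84 + ? → (3,3) = 326 − 222 = 104.
The remaining cell in main diagonal is (1,1) = 326 − 262 = 64.
Using anti-diagonal: 79 + 54 + 99 + ? → (1,4) = 326 − 232 = 94.
Column 1: 64 + 44 + 99 + ? = 326, so (3,1) = 119.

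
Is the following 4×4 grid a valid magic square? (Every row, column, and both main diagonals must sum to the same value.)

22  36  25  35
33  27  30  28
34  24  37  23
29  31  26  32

Yes

Row 1: 22 + 36 + 25 + 35 = 118.
Row 2: 33 + 27 + 30 + 28 = 118.
Row 3: 34 + 24 + 37 + 23 = 118.
Row 4: 29 + 31 + 26 + 32 = 118.
Column 1: 22 + 33 + 34 + 29 = 118.
Column 2: 36 + 27 + 24 + 31 = 118.
Column 3: 25 + 30 + 37 + 26 = 118.
Column 4: 35 + 28 + 23 + 32 = 118.
Main diagonal: 22 + 27 + 37 + 32 = 118.
Anti-diagonal: 35 + 30 + 24 + 29 = 118.
All lines sum to 118.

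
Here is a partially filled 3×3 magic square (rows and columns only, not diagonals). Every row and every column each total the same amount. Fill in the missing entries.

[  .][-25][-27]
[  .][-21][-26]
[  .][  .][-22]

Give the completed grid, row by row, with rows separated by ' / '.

Column 3 is already complete: -27 + -26 + -22 = -75, so that is the magic constant.
Row 1 must total -75; the given cells sum to -52, so (1,1) = -23.
Row 2: -21 + (-26) + ? = -75, so (2,1) = -28.
Column 1 must total -75; the given cells sum to -51, so (3,1) = -24.
Column 2: -25 + (-21) + ? = -75, so (3,2) = -29.

-23 -25 -27 / -28 -21 -26 / -24 -29 -22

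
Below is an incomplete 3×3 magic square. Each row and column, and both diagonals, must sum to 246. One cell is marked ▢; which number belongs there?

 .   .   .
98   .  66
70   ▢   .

Row 2 must total 246; the given cells sum to 164, so (2,2) = 82.
From column 1, 246 − (98 + 70) gives (1,1) = 78.
Main diagonal needs 246; the known cells sum to 160, so (3,3) = 86.
Anti-diagonal needs 246; the known cells sum to 152, so (1,3) = 94.
Row 1: 78 + 94 + ? = 246, so (1,2) = 74.
Using row 3: 70 + 86 + ? → (3,2) = 246 − 156 = 90.

90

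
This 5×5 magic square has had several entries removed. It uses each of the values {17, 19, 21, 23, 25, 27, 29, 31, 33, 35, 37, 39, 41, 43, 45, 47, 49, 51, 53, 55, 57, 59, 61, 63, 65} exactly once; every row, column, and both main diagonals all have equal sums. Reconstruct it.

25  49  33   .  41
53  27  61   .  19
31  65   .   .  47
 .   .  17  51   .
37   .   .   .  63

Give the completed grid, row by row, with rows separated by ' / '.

The 25 entries sum to 1025, so each line sums to 1025/5 = 205.
Row 1 needs 205; the known cells sum to 148, so (1,4) = 57.
Row 2: 53 + 27 + 61 + 19 + ? = 205, so (2,4) = 45.
Column 1 needs 205; the known cells sum to 146, so (4,1) = 59.
From column 5, 205 − (41 + 19 + 47 + 63) gives (4,5) = 35.
Main diagonal: 25 + 27 + 51 + 63 + ? = 205, so (3,3) = 39.
Anti-diagonal must total 205; the given cells sum to 162, so (4,2) = 43.
Row 3: 31 + 65 + 39 + 47 + ? = 205, so (3,4) = 23.
Column 2: 49 + 27 + 65 + 43 + ? = 205, so (5,2) = 21.
From column 3, 205 − (33 + 61 + 39 + 17) gives (5,3) = 55.
Using column 4: 57 + 45 + 23 + 51 + ? → (5,4) = 205 − 176 = 29.

25 49 33 57 41 / 53 27 61 45 19 / 31 65 39 23 47 / 59 43 17 51 35 / 37 21 55 29 63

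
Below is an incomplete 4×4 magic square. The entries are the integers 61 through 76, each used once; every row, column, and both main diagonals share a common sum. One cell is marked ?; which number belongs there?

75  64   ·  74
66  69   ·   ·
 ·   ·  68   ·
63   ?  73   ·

The entries are 61 through 76, which sum to 1096, so each line sums to 1096/4 = 274.
The remaining cell in row 1 is (1,3) = 274 − 213 = 61.
The remaining cell in column 1 is (3,1) = 274 − 204 = 70.
Column 3: 61 + 68 + 73 + ? = 274, so (2,3) = 72.
Main diagonal: 75 + 69 + 68 + ? = 274, so (4,4) = 62.
From anti-diagonal, 274 − (74 + 72 + 63) gives (3,2) = 65.
Row 2 must total 274; the given cells sum to 207, so (2,4) = 67.
From row 3, 274 − (70 + 65 + 68) gives (3,4) = 71.
From row 4, 274 − (63 + 73 + 62) gives (4,2) = 76.

76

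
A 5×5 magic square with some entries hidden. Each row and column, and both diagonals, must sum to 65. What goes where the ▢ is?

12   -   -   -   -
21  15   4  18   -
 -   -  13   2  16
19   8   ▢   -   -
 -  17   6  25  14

22

From row 2, 65 − (21 + 15 + 4 + 18) gives (2,5) = 7.
Using row 5: 17 + 6 + 25 + 14 + ? → (5,1) = 65 − 62 = 3.
Column 1: 12 + 21 + 19 + 3 + ? = 65, so (3,1) = 10.
Using main diagonal: 12 + 15 + 13 + 14 + ? → (4,4) = 65 − 54 = 11.
Anti-diagonal: 18 + 13 + 8 + 3 + ? = 65, so (1,5) = 23.
The remaining cell in row 3 is (3,2) = 65 − 41 = 24.
Column 2 needs 65; the known cells sum to 64, so (1,2) = 1.
From column 4, 65 − (18 + 2 + 11 + 25) gives (1,4) = 9.
Column 5 must total 65; the given cells sum to 60, so (4,5) = 5.
From row 1, 65 − (12 + 1 + 9 + 23) gives (1,3) = 20.
Row 4 needs 65; the known cells sum to 43, so (4,3) = 22.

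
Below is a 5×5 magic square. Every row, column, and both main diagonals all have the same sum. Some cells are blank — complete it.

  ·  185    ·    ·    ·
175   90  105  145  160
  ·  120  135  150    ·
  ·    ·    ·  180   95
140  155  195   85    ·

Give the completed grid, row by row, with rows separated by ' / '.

Row 2 is already complete: 175 + 90 + 105 + 145 + 160 = 675, so that is the magic constant.
Using row 5: 140 + 155 + 195 + 85 + ? → (5,5) = 675 − 575 = 100.
From column 2, 675 − (185 + 90 + 120 + 155) gives (4,2) = 125.
Column 4 must total 675; the given cells sum to 560, so (1,4) = 115.
Using main diagonal: 90 + 135 + 180 + 100 + ? → (1,1) = 675 − 505 = 170.
The remaining cell in anti-diagonal is (1,5) = 675 − 545 = 130.
Using row 1: 170 + 185 + 115 + 130 + ? → (1,3) = 675 − 600 = 75.
Column 3: 75 + 105 + 135 + 195 + ? = 675, so (4,3) = 165.
Using column 5: 130 + 160 + 95 + 100 + ? → (3,5) = 675 − 485 = 190.
The remaining cell in row 3 is (3,1) = 675 − 595 = 80.
Using row 4: 125 + 165 + 180 + 95 + ? → (4,1) = 675 − 565 = 110.

170 185 75 115 130 / 175 90 105 145 160 / 80 120 135 150 190 / 110 125 165 180 95 / 140 155 195 85 100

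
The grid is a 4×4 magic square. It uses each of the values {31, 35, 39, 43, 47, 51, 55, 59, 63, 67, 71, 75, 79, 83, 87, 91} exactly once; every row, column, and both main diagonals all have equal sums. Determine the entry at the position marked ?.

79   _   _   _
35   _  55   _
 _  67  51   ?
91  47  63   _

87

The 16 entries sum to 976, so each line sums to 976/4 = 244.
The remaining cell in row 4 is (4,4) = 244 − 201 = 43.
From column 1, 244 − (79 + 35 + 91) gives (3,1) = 39.
Using column 3: 55 + 51 + 63 + ? → (1,3) = 244 − 169 = 75.
From main diagonal, 244 − (79 + 51 + 43) gives (2,2) = 71.
Anti-diagonal must total 244; the given cells sum to 213, so (1,4) = 31.
The remaining cell in row 1 is (1,2) = 244 − 185 = 59.
The remaining cell in row 2 is (2,4) = 244 − 161 = 83.
Row 3 must total 244; the given cells sum to 157, so (3,4) = 87.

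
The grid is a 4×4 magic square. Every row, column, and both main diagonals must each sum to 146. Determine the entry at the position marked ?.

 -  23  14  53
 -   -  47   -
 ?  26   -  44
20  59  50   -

41

Using row 1: 23 + 14 + 53 + ? → (1,1) = 146 − 90 = 56.
Using row 4: 20 + 59 + 50 + ? → (4,4) = 146 − 129 = 17.
Column 2: 23 + 26 + 59 + ? = 146, so (2,2) = 38.
Column 3 needs 146; the known cells sum to 111, so (3,3) = 35.
Column 4: 53 + 44 + 17 + ? = 146, so (2,4) = 32.
Row 2: 38 + 47 + 32 + ? = 146, so (2,1) = 29.
Row 3: 26 + 35 + 44 + ? = 146, so (3,1) = 41.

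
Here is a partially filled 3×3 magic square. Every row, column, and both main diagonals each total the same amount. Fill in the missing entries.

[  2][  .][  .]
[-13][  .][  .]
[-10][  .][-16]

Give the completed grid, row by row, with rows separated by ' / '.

2 -19 -4 / -13 -7 -1 / -10 5 -16

Column 1 is already complete: 2 + -13 + -10 = -21, so that is the magic constant.
Row 3: -10 + (-16) + ? = -21, so (3,2) = 5.
Main diagonal must total -21; the given cells sum to -14, so (2,2) = -7.
From anti-diagonal, -21 − (-7 + (-10)) gives (1,3) = -4.
Using row 1: 2 + (-4) + ? → (1,2) = -21 − (-2) = -19.
The remaining cell in row 2 is (2,3) = -21 − (-20) = -1.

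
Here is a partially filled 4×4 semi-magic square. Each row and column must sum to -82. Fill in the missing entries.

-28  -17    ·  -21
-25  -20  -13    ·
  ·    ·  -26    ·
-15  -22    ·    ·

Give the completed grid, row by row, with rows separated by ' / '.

-28 -17 -16 -21 / -25 -20 -13 -24 / -14 -23 -26 -19 / -15 -22 -27 -18

Using row 1: -28 + (-17) + (-21) + ? → (1,3) = -82 − (-66) = -16.
Row 2 needs -82; the known cells sum to -58, so (2,4) = -24.
Using column 1: -28 + (-25) + (-15) + ? → (3,1) = -82 − (-68) = -14.
Column 2 needs -82; the known cells sum to -59, so (3,2) = -23.
From column 3, -82 − (-16 + (-13) + (-26)) gives (4,3) = -27.
Row 3 must total -82; the given cells sum to -63, so (3,4) = -19.
Row 4 must total -82; the given cells sum to -64, so (4,4) = -18.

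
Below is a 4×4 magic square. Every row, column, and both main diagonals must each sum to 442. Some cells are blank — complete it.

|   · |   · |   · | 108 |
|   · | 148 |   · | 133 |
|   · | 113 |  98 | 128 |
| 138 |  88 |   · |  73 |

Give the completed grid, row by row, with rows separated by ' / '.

123 93 118 108 / 78 148 83 133 / 103 113 98 128 / 138 88 143 73

Row 3 needs 442; the known cells sum to 339, so (3,1) = 103.
From row 4, 442 − (138 + 88 + 73) gives (4,3) = 143.
Column 2 must total 442; the given cells sum to 349, so (1,2) = 93.
Main diagonal: 148 + 98 + 73 + ? = 442, so (1,1) = 123.
Anti-diagonal must total 442; the given cells sum to 359, so (2,3) = 83.
Row 1 must total 442; the given cells sum to 324, so (1,3) = 118.
Row 2 needs 442; the known cells sum to 364, so (2,1) = 78.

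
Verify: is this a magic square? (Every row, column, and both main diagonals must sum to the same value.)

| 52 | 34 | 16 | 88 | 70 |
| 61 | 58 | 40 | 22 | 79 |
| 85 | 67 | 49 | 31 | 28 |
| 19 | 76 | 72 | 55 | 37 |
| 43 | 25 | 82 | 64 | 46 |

Row 1: 52 + 34 + 16 + 88 + 70 = 260.
Row 2: 61 + 58 + 40 + 22 + 79 = 260.
Row 3: 85 + 67 + 49 + 31 + 28 = 260.
Row 4: 19 + 76 + 72 + 55 + 37 = 259.
Row 5: 43 + 25 + 82 + 64 + 46 = 260.
Column 1: 52 + 61 + 85 + 19 + 43 = 260.
Column 2: 34 + 58 + 67 + 76 + 25 = 260.
Column 3: 16 + 40 + 49 + 72 + 82 = 259.
Column 4: 88 + 22 + 31 + 55 + 64 = 260.
Column 5: 70 + 79 + 28 + 37 + 46 = 260.
Main diagonal: 52 + 58 + 49 + 55 + 46 = 260.
Anti-diagonal: 70 + 22 + 49 + 76 + 43 = 260.

No — row 5 sums to 260 but column 3 sums to 259.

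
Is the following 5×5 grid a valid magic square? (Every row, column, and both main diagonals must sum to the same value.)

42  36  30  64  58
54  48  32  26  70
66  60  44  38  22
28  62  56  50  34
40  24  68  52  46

Row 1: 42 + 36 + 30 + 64 + 58 = 230.
Row 2: 54 + 48 + 32 + 26 + 70 = 230.
Row 3: 66 + 60 + 44 + 38 + 22 = 230.
Row 4: 28 + 62 + 56 + 50 + 34 = 230.
Row 5: 40 + 24 + 68 + 52 + 46 = 230.
Column 1: 42 + 54 + 66 + 28 + 40 = 230.
Column 2: 36 + 48 + 60 + 62 + 24 = 230.
Column 3: 30 + 32 + 44 + 56 + 68 = 230.
Column 4: 64 + 26 + 38 + 50 + 52 = 230.
Column 5: 58 + 70 + 22 + 34 + 46 = 230.
Main diagonal: 42 + 48 + 44 + 50 + 46 = 230.
Anti-diagonal: 58 + 26 + 44 + 62 + 40 = 230.
All lines sum to 230.

Yes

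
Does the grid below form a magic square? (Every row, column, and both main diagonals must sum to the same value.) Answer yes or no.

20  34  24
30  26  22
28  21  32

Row 1: 20 + 34 + 24 = 78.
Row 2: 30 + 26 + 22 = 78.
Row 3: 28 + 21 + 32 = 81.
Column 1: 20 + 30 + 28 = 78.
Column 2: 34 + 26 + 21 = 81.
Column 3: 24 + 22 + 32 = 78.
Main diagonal: 20 + 26 + 32 = 78.
Anti-diagonal: 24 + 26 + 28 = 78.

No — row 2 sums to 78 but column 2 sums to 81.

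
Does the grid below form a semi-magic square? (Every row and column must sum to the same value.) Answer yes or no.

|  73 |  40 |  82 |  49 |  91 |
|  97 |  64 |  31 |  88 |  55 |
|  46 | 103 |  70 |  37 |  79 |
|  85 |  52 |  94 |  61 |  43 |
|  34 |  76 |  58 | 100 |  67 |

Row 1: 73 + 40 + 82 + 49 + 91 = 335.
Row 2: 97 + 64 + 31 + 88 + 55 = 335.
Row 3: 46 + 103 + 70 + 37 + 79 = 335.
Row 4: 85 + 52 + 94 + 61 + 43 = 335.
Row 5: 34 + 76 + 58 + 100 + 67 = 335.
Column 1: 73 + 97 + 46 + 85 + 34 = 335.
Column 2: 40 + 64 + 103 + 52 + 76 = 335.
Column 3: 82 + 31 + 70 + 94 + 58 = 335.
Column 4: 49 + 88 + 37 + 61 + 100 = 335.
Column 5: 91 + 55 + 79 + 43 + 67 = 335.
All lines sum to 335.

Yes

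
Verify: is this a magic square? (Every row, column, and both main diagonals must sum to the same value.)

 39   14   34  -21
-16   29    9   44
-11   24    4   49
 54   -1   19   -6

Row 1: 39 + 14 + 34 + (-21) = 66.
Row 2: -16 + 29 + 9 + 44 = 66.
Row 3: -11 + 24 + 4 + 49 = 66.
Row 4: 54 + (-1) + 19 + (-6) = 66.
Column 1: 39 + (-16) + (-11) + 54 = 66.
Column 2: 14 + 29 + 24 + (-1) = 66.
Column 3: 34 + 9 + 4 + 19 = 66.
Column 4: -21 + 44 + 49 + (-6) = 66.
Main diagonal: 39 + 29 + 4 + (-6) = 66.
Anti-diagonal: -21 + 9 + 24 + 54 = 66.
All lines sum to 66.

Yes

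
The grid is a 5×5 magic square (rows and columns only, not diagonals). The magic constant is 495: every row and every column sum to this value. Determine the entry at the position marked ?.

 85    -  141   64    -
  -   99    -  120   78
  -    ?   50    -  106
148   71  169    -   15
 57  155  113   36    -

Row 4 must total 495; the given cells sum to 403, so (4,4) = 92.
From row 5, 495 − (57 + 155 + 113 + 36) gives (5,5) = 134.
Using column 3: 141 + 50 + 169 + 113 + ? → (2,3) = 495 − 473 = 22.
From column 4, 495 − (64 + 120 + 92 + 36) gives (3,4) = 183.
Column 5: 78 + 106 + 15 + 134 + ? = 495, so (1,5) = 162.
Row 1 needs 495; the known cells sum to 452, so (1,2) = 43.
Row 2: 99 + 22 + 120 + 78 + ? = 495, so (2,1) = 176.
From column 1, 495 − (85 + 176 + 148 + 57) gives (3,1) = 29.
Column 2: 43 + 99 + 71 + 155 + ? = 495, so (3,2) = 127.

127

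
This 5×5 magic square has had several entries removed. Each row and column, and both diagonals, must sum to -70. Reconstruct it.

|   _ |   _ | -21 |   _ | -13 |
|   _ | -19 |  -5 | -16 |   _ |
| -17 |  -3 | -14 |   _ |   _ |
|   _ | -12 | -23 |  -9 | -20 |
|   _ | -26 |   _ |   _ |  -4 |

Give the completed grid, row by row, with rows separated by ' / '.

-24 -10 -21 -2 -13 / -8 -19 -5 -16 -22 / -17 -3 -14 -25 -11 / -6 -12 -23 -9 -20 / -15 -26 -7 -18 -4

Row 4 needs -70; the known cells sum to -64, so (4,1) = -6.
Column 2 must total -70; the given cells sum to -60, so (1,2) = -10.
Column 3: -21 + (-5) + (-14) + (-23) + ? = -70, so (5,3) = -7.
From main diagonal, -70 − (-19 + (-14) + (-9) + (-4)) gives (1,1) = -24.
Anti-diagonal needs -70; the known cells sum to -55, so (5,1) = -15.
Row 1 needs -70; the known cells sum to -68, so (1,4) = -2.
The remaining cell in row 5 is (5,4) = -70 − (-52) = -18.
Column 1 needs -70; the known cells sum to -62, so (2,1) = -8.
The remaining cell in column 4 is (3,4) = -70 − (-45) = -25.
The remaining cell in row 2 is (2,5) = -70 − (-48) = -22.
From row 3, -70 − (-17 + (-3) + (-14) + (-25)) gives (3,5) = -11.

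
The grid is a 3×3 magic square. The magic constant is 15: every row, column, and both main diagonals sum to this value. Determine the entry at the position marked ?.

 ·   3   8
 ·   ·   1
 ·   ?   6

Using row 1: 3 + 8 + ? → (1,1) = 15 − 11 = 4.
Main diagonal must total 15; the given cells sum to 10, so (2,2) = 5.
From anti-diagonal, 15 − (8 + 5) gives (3,1) = 2.
Row 2: 5 + 1 + ? = 15, so (2,1) = 9.
Row 3: 2 + 6 + ? = 15, so (3,2) = 7.

7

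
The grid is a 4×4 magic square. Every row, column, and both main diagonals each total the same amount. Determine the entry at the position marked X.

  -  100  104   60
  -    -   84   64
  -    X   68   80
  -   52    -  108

72

Column 4 is complete and sums to 312; that is the magic constant.
The remaining cell in row 1 is (1,1) = 312 − 264 = 48.
Column 3 must total 312; the given cells sum to 256, so (4,3) = 56.
The remaining cell in main diagonal is (2,2) = 312 − 224 = 88.
Using row 2: 88 + 84 + 64 + ? → (2,1) = 312 − 236 = 76.
Row 4: 52 + 56 + 108 + ? = 312, so (4,1) = 96.
The remaining cell in column 1 is (3,1) = 312 − 220 = 92.
From column 2, 312 − (100 + 88 + 52) gives (3,2) = 72.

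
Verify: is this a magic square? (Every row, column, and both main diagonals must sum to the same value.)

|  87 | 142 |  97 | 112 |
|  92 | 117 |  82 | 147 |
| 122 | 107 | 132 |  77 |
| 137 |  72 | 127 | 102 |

Row 1: 87 + 142 + 97 + 112 = 438.
Row 2: 92 + 117 + 82 + 147 = 438.
Row 3: 122 + 107 + 132 + 77 = 438.
Row 4: 137 + 72 + 127 + 102 = 438.
Column 1: 87 + 92 + 122 + 137 = 438.
Column 2: 142 + 117 + 107 + 72 = 438.
Column 3: 97 + 82 + 132 + 127 = 438.
Column 4: 112 + 147 + 77 + 102 = 438.
Main diagonal: 87 + 117 + 132 + 102 = 438.
Anti-diagonal: 112 + 82 + 107 + 137 = 438.
All lines sum to 438.

Yes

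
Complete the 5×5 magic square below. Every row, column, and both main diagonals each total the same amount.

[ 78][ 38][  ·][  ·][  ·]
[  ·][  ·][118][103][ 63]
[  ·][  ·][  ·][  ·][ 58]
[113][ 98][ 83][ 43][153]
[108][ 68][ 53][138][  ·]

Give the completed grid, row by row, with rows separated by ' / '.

78 38 148 133 93 / 48 158 118 103 63 / 143 128 88 73 58 / 113 98 83 43 153 / 108 68 53 138 123

Row 4 is already complete: 113 + 98 + 83 + 43 + 153 = 490, so that is the magic constant.
Row 5 needs 490; the known cells sum to 367, so (5,5) = 123.
Using column 5: 63 + 58 + 153 + 123 + ? → (1,5) = 490 − 397 = 93.
Anti-diagonal: 93 + 103 + 98 + 108 + ? = 490, so (3,3) = 88.
Column 3 needs 490; the known cells sum to 342, so (1,3) = 148.
From main diagonal, 490 − (78 + 88 + 43 + 123) gives (2,2) = 158.
The remaining cell in row 1 is (1,4) = 490 − 357 = 133.
Row 2 needs 490; the known cells sum to 442, so (2,1) = 48.
From column 1, 490 − (78 + 48 + 113 + 108) gives (3,1) = 143.
From column 2, 490 − (38 + 158 + 98 + 68) gives (3,2) = 128.
From column 4, 490 − (133 + 103 + 43 + 138) gives (3,4) = 73.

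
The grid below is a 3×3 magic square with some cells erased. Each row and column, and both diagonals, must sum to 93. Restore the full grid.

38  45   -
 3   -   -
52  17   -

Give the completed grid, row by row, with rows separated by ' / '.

Row 1 needs 93; the known cells sum to 83, so (1,3) = 10.
Row 3: 52 + 17 + ? = 93, so (3,3) = 24.
Using column 2: 45 + 17 + ? → (2,2) = 93 − 62 = 31.
Using column 3: 10 + 24 + ? → (2,3) = 93 − 34 = 59.

38 45 10 / 3 31 59 / 52 17 24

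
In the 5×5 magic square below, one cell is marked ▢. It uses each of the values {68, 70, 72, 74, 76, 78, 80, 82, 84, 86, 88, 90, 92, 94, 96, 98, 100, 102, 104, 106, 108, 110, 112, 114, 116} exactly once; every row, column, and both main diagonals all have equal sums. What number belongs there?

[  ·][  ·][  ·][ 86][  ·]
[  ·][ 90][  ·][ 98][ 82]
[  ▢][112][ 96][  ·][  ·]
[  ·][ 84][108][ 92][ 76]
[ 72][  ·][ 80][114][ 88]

The 25 entries sum to 2300, so each line sums to 2300/5 = 460.
The remaining cell in row 4 is (4,1) = 460 − 360 = 100.
Row 5 must total 460; the given cells sum to 354, so (5,2) = 106.
From column 2, 460 − (90 + 112 + 84 + 106) gives (1,2) = 68.
The remaining cell in column 4 is (3,4) = 460 − 390 = 70.
The remaining cell in main diagonal is (1,1) = 460 − 366 = 94.
Anti-diagonal: 98 + 96 + 84 + 72 + ? = 460, so (1,5) = 110.
Row 1: 94 + 68 + 86 + 110 + ? = 460, so (1,3) = 102.
Column 3 needs 460; the known cells sum to 386, so (2,3) = 74.
Column 5 needs 460; the known cells sum to 356, so (3,5) = 104.
Row 2 must total 460; the given cells sum to 344, so (2,1) = 116.
Using row 3: 112 + 96 + 70 + 104 + ? → (3,1) = 460 − 382 = 78.

78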